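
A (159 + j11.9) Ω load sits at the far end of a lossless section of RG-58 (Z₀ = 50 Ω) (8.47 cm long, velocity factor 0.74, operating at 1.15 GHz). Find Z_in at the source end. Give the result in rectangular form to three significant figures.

Z_in ≈ 64.7 + j68.4 Ω

λ = v/f = 0.74·c / 1.15 GHz = 0.193 m
βl = 2π·l/λ = 2π × 0.439 = 158°
tan(βl) = tan(158°) = -0.405
Z_in = Z_0·(Z_L + jZ_0·tanβl)/(Z_0 + jZ_L·tanβl)
     = 50·(159 − j8.35)/(54.8 − j64.4)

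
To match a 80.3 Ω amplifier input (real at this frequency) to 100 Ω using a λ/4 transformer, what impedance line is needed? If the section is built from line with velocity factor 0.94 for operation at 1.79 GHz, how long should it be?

Z_qwt = √(Z_0·R_L) = √(100 × 80.3) = √8030
λ = 0.94·c/f = 0.158 m, so l = λ/4 = 0.0394 m

Z_qwt ≈ 89.6 Ω; length ≈ 3.94 cm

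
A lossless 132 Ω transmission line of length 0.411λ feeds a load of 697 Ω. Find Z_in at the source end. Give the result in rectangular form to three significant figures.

βl = 2π × 0.411 = 148°
tan(βl) = tan(148°) = -0.626
Z_in = Z_0·(Z_L + jZ_0·tanβl)/(Z_0 + jZ_L·tanβl)
     = 132·(697 − j82.6)/(132 − j436)

Z_in ≈ 81.4 + j186 Ω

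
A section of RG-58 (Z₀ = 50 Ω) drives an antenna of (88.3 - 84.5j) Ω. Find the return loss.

RL ≈ 4.85 dB

Γ = (38.3 − j84.5)/(138.3 − j84.5), |Γ| = 0.572
RL = −20·log₁₀|Γ| = −20·log₁₀(0.572)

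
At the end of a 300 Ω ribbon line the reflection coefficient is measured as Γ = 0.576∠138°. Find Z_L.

Z_L = Z_0·(1 + Γ)/(1 − Γ) = 300·(0.572 + j0.385)/(1.43 − j0.385)

Z_L ≈ 91.6 + j106 Ω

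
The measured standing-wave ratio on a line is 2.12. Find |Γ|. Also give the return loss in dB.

|Γ| ≈ 0.359; return loss ≈ 8.9 dB

|Γ| = (S − 1)/(S + 1) = (2.12 − 1)/(2.12 + 1) = 1.12/3.12
RL = −20·log₁₀|Γ| = −20·log₁₀(0.359)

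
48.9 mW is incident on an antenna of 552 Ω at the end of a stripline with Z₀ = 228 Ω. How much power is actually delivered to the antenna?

P_delivered ≈ 40.5 mW

Γ = (552 − 228)/(552 + 228) = 0.415
|Γ|² = 0.173
P_refl = |Γ|²·P_inc = 8.44 mW, P_del = (1 − |Γ|²)·P_inc = 40.5 mW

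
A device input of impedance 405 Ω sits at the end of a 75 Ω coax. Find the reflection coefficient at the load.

Γ = 0.688

Γ = (Z_L − Z_0)/(Z_L + Z_0) = (405 − 75)/(405 + 75) = 330/480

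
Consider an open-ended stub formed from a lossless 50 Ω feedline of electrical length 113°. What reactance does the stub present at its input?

tan(βl) = -2.36
For an open-ended stub, Z_in = −jZ_0·cot(βl) = −jZ_0/tan(βl)

X_in ≈ 21.2 Ω (inductive)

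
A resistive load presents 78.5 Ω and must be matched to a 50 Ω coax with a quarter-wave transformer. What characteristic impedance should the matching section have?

Z_qwt ≈ 62.6 Ω

Z_qwt = √(Z_0·R_L) = √(50 × 78.5) = √3925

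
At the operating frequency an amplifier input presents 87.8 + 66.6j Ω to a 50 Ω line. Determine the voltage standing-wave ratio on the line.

VSWR ≈ 3

Γ = (Z_L − Z_0)/(Z_L + Z_0) = (37.8 + j66.6)/(137.8 + j66.6)
|Γ| = 76.6/153 = 0.5
VSWR = (1 + |Γ|)/(1 − |Γ|) = 1.5/0.5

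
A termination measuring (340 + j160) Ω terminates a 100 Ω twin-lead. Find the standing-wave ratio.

VSWR ≈ 4.21

Γ = (Z_L − Z_0)/(Z_L + Z_0) = (240 + j160)/(440 + j160)
|Γ| = 288/468 = 0.616
VSWR = (1 + |Γ|)/(1 − |Γ|) = 1.62/0.384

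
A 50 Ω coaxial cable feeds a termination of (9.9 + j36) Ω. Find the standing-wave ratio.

Γ = (Z_L − Z_0)/(Z_L + Z_0) = (-40.1 + j36)/(59.9 + j36)
|Γ| = 53.9/69.9 = 0.771
VSWR = (1 + |Γ|)/(1 − |Γ|) = 1.77/0.229

VSWR ≈ 7.74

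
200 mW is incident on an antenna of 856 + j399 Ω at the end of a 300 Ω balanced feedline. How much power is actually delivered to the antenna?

P_delivered ≈ 137 mW

|Γ| = |(556 + j399)/(1156 + j399)| = 0.56
|Γ|² = 0.313
P_refl = |Γ|²·P_inc = 62.6 mW, P_del = (1 − |Γ|²)·P_inc = 137 mW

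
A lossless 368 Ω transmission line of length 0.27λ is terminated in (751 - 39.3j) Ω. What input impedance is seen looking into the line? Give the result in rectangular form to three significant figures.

βl = 2π × 0.27 = 97.2°
tan(βl) = tan(97.2°) = -7.92
Z_in = Z_0·(Z_L + jZ_0·tanβl)/(Z_0 + jZ_L·tanβl)
     = 368·(751 − j2950)/(56.9 − j5940)

Z_in ≈ 183 + j44.7 Ω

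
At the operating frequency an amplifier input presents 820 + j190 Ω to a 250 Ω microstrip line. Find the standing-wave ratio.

VSWR ≈ 3.47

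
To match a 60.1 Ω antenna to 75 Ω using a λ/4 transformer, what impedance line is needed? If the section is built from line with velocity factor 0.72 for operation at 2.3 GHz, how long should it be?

Z_qwt ≈ 67.1 Ω; length ≈ 2.35 cm

Z_qwt = √(Z_0·R_L) = √(75 × 60.1) = √4508
λ = 0.72·c/f = 0.0939 m, so l = λ/4 = 0.0235 m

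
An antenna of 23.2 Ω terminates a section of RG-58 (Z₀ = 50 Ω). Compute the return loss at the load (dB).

RL ≈ 8.73 dB

Γ = (23.2 − 50)/(23.2 + 50) = -0.366
RL = −20·log₁₀|Γ| = −20·log₁₀(0.366)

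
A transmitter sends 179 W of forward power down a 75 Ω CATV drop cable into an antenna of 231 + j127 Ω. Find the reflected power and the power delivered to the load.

|Γ| = |(156 + j127)/(306 + j127)| = 0.607
|Γ|² = 0.369
P_refl = |Γ|²·P_inc = 66 W, P_del = (1 − |Γ|²)·P_inc = 113 W

P_reflected ≈ 66 W; P_delivered ≈ 113 W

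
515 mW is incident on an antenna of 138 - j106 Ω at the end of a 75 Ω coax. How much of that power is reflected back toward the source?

P_reflected ≈ 138 mW

|Γ| = |(63 − j106)/(213 − j106)| = 0.518
|Γ|² = 0.269
P_refl = |Γ|²·P_inc = 138 mW, P_del = (1 − |Γ|²)·P_inc = 377 mW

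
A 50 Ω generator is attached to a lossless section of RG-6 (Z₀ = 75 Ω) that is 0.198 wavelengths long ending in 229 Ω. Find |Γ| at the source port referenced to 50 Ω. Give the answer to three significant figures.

βl = 2π × 0.198 = 71.3°
tan(βl) = 2.95
Z_in = Z_0·(Z_L + jZ_0·tanβl)/(Z_0 + jZ_L·tanβl) = 27.1 − j22.4 Ω
Γ_s = (Z_in − Z_s)/(Z_in + Z_s) = (-22.9 − j22.4)/(77.1 − j22.4), |Γ_s| = 0.4

|Γ| ≈ 0.4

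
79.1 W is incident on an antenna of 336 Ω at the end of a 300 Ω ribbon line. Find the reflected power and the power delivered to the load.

Γ = (336 − 300)/(336 + 300) = 0.0566
|Γ|² = 0.0032
P_refl = |Γ|²·P_inc = 0.253 W, P_del = (1 − |Γ|²)·P_inc = 78.8 W

P_reflected ≈ 0.253 W; P_delivered ≈ 78.8 W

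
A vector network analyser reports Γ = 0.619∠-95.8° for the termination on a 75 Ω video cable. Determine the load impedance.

Z_L ≈ 30.7 − j61.2 Ω

Z_L = Z_0·(1 + Γ)/(1 − Γ) = 75·(0.937 − j0.616)/(1.06 + j0.616)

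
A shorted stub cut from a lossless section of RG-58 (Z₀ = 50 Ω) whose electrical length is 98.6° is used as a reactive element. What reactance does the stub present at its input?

tan(βl) = -6.61
For a shorted stub, Z_in = jZ_0·tan(βl)

X_in ≈ -331 Ω (capacitive)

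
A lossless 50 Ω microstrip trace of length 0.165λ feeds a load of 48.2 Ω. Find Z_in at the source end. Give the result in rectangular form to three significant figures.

βl = 2π × 0.165 = 59.4°
tan(βl) = tan(59.4°) = 1.69
Z_in = Z_0·(Z_L + jZ_0·tanβl)/(Z_0 + jZ_L·tanβl)
     = 50·(48.2 + j84.5)/(50 + j81.5)

Z_in ≈ 50.9 + j1.63 Ω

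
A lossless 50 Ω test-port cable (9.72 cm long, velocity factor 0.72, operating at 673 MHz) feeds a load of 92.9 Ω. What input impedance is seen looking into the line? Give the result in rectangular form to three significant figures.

λ = v/f = 0.72·c / 673 MHz = 0.321 m
βl = 2π·l/λ = 2π × 0.303 = 109°
tan(βl) = tan(109°) = -2.9
Z_in = Z_0·(Z_L + jZ_0·tanβl)/(Z_0 + jZ_L·tanβl)
     = 50·(92.9 − j145)/(50 − j269)

Z_in ≈ 29.1 + j11.8 Ω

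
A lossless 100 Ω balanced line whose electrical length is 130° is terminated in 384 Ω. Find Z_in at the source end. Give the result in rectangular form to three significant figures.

Z_in ≈ 42.4 + j74.7 Ω

tan(βl) = tan(130°) = -1.19
Z_in = Z_0·(Z_L + jZ_0·tanβl)/(Z_0 + jZ_L·tanβl)
     = 100·(384 − j119)/(100 − j458)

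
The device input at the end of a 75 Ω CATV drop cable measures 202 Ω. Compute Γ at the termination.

Γ = (Z_L − Z_0)/(Z_L + Z_0) = (202 − 75)/(202 + 75) = 127/277

Γ = 0.458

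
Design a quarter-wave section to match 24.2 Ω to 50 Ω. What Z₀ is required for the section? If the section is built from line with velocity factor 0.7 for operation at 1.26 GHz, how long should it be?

Z_qwt = √(Z_0·R_L) = √(50 × 24.2) = √1210
λ = 0.7·c/f = 0.167 m, so l = λ/4 = 0.0417 m

Z_qwt ≈ 34.8 Ω; length ≈ 4.17 cm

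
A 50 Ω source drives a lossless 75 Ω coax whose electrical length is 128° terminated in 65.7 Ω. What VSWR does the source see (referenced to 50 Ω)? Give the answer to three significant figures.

tan(βl) = -1.28
Z_in = Z_0·(Z_L + jZ_0·tanβl)/(Z_0 + jZ_L·tanβl) = 76.8 − j9.89 Ω
Γ_s = (Z_in − Z_s)/(Z_in + Z_s) = (26.8 − j9.89)/(127 − j9.89), |Γ_s| = 0.225
VSWR = (1 + |Γ_s|)/(1 − |Γ_s|)

VSWR ≈ 1.58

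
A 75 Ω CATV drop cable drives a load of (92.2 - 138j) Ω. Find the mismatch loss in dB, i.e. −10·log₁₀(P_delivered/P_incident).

mismatch loss ≈ 2.3 dB

Γ = (17.2 − j138)/(167.2 − j138), |Γ| = 0.641
|Γ|² = 0.411, so P_del/P_inc = 1 − |Γ|² = 0.589
ML = −10·log₁₀(1 − |Γ|²)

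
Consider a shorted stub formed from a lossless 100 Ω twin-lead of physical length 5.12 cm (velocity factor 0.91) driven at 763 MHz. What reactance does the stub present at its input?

λ = v/f = 0.91·c / 763 MHz = 0.358 m
βl = 2π·l/λ = 2π × 0.143 = 51.5°
tan(βl) = 1.26
For a shorted stub, Z_in = jZ_0·tan(βl)

X_in ≈ 126 Ω (inductive)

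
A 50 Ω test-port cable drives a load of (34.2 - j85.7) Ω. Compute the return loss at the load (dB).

Γ = (-15.8 − j85.7)/(84.2 − j85.7), |Γ| = 0.725
RL = −20·log₁₀|Γ| = −20·log₁₀(0.725)

RL ≈ 2.79 dB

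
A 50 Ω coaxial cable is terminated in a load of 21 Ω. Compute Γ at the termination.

Γ = -0.408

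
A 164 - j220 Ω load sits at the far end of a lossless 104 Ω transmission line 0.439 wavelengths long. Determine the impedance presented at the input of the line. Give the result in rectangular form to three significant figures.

Z_in ≈ 448 + j154 Ω

βl = 2π × 0.439 = 158°
tan(βl) = tan(158°) = -0.403
Z_in = Z_0·(Z_L + jZ_0·tanβl)/(Z_0 + jZ_L·tanβl)
     = 104·(164 − j262)/(15.3 − j66.1)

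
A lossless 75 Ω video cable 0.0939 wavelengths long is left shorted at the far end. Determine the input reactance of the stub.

X_in ≈ 50.2 Ω (inductive)

βl = 2π × 0.0939 = 33.8°
tan(βl) = 0.67
For a shorted stub, Z_in = jZ_0·tan(βl)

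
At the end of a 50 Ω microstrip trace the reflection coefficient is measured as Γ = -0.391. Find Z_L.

Z_L = Z_0·(1 + Γ)/(1 − Γ) = 50·(0.609)/(1.39)

Z_L ≈ 21.9 Ω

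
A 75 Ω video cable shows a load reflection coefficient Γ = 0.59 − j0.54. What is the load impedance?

Z_L ≈ 58.8 − j176 Ω

Z_L = Z_0·(1 + Γ)/(1 − Γ) = 75·(1.59 − j0.54)/(0.41 + j0.54)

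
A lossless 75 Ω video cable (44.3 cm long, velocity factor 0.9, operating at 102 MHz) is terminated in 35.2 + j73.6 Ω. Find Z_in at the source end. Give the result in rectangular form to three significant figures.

λ = v/f = 0.9·c / 102 MHz = 2.65 m
βl = 2π·l/λ = 2π × 0.167 = 60.2°
tan(βl) = tan(60.2°) = 1.75
Z_in = Z_0·(Z_L + jZ_0·tanβl)/(Z_0 + jZ_L·tanβl)
     = 75·(35.2 + j205)/(-53.8 + j61.6)

Z_in ≈ 120 − j148 Ω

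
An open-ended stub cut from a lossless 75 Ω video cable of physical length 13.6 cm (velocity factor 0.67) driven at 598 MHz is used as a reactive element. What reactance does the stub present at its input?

λ = v/f = 0.67·c / 598 MHz = 0.336 m
βl = 2π·l/λ = 2π × 0.405 = 146°
tan(βl) = -0.683
For an open-ended stub, Z_in = −jZ_0·cot(βl) = −jZ_0/tan(βl)

X_in ≈ 110 Ω (inductive)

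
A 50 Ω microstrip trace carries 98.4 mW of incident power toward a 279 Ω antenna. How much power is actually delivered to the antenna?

Γ = (279 − 50)/(279 + 50) = 0.696
|Γ|² = 0.484
P_refl = |Γ|²·P_inc = 47.7 mW, P_del = (1 − |Γ|²)·P_inc = 50.7 mW

P_delivered ≈ 50.7 mW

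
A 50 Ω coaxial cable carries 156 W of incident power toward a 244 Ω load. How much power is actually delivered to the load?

P_delivered ≈ 88.1 W

Γ = (244 − 50)/(244 + 50) = 0.66
|Γ|² = 0.435
P_refl = |Γ|²·P_inc = 67.9 W, P_del = (1 − |Γ|²)·P_inc = 88.1 W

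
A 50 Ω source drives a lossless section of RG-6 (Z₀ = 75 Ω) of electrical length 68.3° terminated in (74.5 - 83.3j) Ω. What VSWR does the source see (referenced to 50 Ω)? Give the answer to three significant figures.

VSWR ≈ 2

tan(βl) = 2.51
Z_in = Z_0·(Z_L + jZ_0·tanβl)/(Z_0 + jZ_L·tanβl) = 26.5 + j10.3 Ω
Γ_s = (Z_in − Z_s)/(Z_in + Z_s) = (-23.5 + j10.3)/(76.5 + j10.3), |Γ_s| = 0.333
VSWR = (1 + |Γ_s|)/(1 − |Γ_s|)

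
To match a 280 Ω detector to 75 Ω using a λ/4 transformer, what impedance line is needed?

Z_qwt = √(Z_0·R_L) = √(75 × 280) = √21000

Z_qwt ≈ 145 Ω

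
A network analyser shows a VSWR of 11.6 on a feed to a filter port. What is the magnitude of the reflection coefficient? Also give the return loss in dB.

|Γ| ≈ 0.841; return loss ≈ 1.5 dB

|Γ| = (S − 1)/(S + 1) = (11.6 − 1)/(11.6 + 1) = 10.6/12.6
RL = −20·log₁₀|Γ| = −20·log₁₀(0.841)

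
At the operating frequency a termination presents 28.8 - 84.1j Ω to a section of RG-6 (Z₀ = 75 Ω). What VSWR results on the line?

VSWR ≈ 6.1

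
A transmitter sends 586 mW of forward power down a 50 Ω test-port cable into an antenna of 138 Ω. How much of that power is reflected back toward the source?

Γ = (138 − 50)/(138 + 50) = 0.468
|Γ|² = 0.219
P_refl = |Γ|²·P_inc = 128 mW, P_del = (1 − |Γ|²)·P_inc = 458 mW

P_reflected ≈ 128 mW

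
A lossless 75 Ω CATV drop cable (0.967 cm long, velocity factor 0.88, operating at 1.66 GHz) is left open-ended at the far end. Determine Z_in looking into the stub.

λ = v/f = 0.88·c / 1.66 GHz = 0.159 m
βl = 2π·l/λ = 2π × 0.0608 = 21.9°
tan(βl) = 0.402
For an open-ended stub, Z_in = −jZ_0·cot(βl) = −jZ_0/tan(βl)

Z_in ≈ −j187 Ω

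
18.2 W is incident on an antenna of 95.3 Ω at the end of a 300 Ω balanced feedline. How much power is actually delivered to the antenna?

Γ = (95.3 − 300)/(95.3 + 300) = -0.518
|Γ|² = 0.268
P_refl = |Γ|²·P_inc = 4.88 W, P_del = (1 − |Γ|²)·P_inc = 13.3 W

P_delivered ≈ 13.3 W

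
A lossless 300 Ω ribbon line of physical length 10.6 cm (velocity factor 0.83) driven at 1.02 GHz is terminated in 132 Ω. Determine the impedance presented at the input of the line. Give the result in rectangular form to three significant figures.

λ = v/f = 0.83·c / 1.02 GHz = 0.244 m
βl = 2π·l/λ = 2π × 0.434 = 156°
tan(βl) = tan(156°) = -0.439
Z_in = Z_0·(Z_L + jZ_0·tanβl)/(Z_0 + jZ_L·tanβl)
     = 300·(132 − j132)/(300 − j57.9)

Z_in ≈ 152 − j102 Ω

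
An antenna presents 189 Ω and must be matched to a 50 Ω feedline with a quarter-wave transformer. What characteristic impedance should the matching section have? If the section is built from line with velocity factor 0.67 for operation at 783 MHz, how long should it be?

Z_qwt ≈ 97.2 Ω; length ≈ 6.42 cm

Z_qwt = √(Z_0·R_L) = √(50 × 189) = √9450
λ = 0.67·c/f = 0.257 m, so l = λ/4 = 0.0642 m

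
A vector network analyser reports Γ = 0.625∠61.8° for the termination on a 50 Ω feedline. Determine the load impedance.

Z_L = Z_0·(1 + Γ)/(1 − Γ) = 50·(1.3 + j0.551)/(0.705 − j0.551)

Z_L ≈ 38.1 + j68.9 Ω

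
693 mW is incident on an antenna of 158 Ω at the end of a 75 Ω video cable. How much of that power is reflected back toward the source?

P_reflected ≈ 87.9 mW

Γ = (158 − 75)/(158 + 75) = 0.356
|Γ|² = 0.127
P_refl = |Γ|²·P_inc = 87.9 mW, P_del = (1 − |Γ|²)·P_inc = 605 mW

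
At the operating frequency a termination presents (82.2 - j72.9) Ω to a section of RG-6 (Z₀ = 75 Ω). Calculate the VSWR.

VSWR ≈ 2.46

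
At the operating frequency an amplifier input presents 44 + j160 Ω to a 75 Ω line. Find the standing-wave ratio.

VSWR ≈ 9.95

Γ = (Z_L − Z_0)/(Z_L + Z_0) = (-31 + j160)/(119 + j160)
|Γ| = 163/199 = 0.817
VSWR = (1 + |Γ|)/(1 − |Γ|) = 1.82/0.183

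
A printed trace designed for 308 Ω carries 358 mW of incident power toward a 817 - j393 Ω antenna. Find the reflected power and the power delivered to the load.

P_reflected ≈ 104 mW; P_delivered ≈ 254 mW

|Γ| = |(509 − j393)/(1125 − j393)| = 0.54
|Γ|² = 0.291
P_refl = |Γ|²·P_inc = 104 mW, P_del = (1 − |Γ|²)·P_inc = 254 mW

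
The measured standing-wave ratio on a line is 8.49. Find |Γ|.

|Γ| = (S − 1)/(S + 1) = (8.49 − 1)/(8.49 + 1) = 7.49/9.49

|Γ| ≈ 0.789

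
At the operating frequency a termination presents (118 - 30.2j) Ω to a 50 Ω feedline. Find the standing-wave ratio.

Γ = (Z_L − Z_0)/(Z_L + Z_0) = (68 − j30.2)/(168 − j30.2)
|Γ| = 74.4/171 = 0.436
VSWR = (1 + |Γ|)/(1 − |Γ|) = 1.44/0.564

VSWR ≈ 2.55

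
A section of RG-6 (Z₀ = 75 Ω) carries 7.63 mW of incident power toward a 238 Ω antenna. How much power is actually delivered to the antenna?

Γ = (238 − 75)/(238 + 75) = 0.521
|Γ|² = 0.271
P_refl = |Γ|²·P_inc = 2.07 mW, P_del = (1 − |Γ|²)·P_inc = 5.56 mW

P_delivered ≈ 5.56 mW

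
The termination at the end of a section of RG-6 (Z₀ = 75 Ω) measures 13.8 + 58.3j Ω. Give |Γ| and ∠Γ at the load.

Γ = (Z_L − Z_0)/(Z_L + Z_0) = (-61.2 + j58.3)/(88.8 + j58.3)
|Γ| = 84.5/106 = 0.796

Γ ≈ 0.796 ∠ 103°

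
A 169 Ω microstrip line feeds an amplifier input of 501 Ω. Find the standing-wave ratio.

For a purely resistive load, VSWR = R_L/Z_0 or Z_0/R_L (whichever > 1) = 501/169

VSWR ≈ 2.96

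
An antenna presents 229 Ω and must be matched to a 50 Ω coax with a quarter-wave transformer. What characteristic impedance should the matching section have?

Z_qwt ≈ 107 Ω

Z_qwt = √(Z_0·R_L) = √(50 × 229) = √11450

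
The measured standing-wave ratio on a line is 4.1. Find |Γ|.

|Γ| ≈ 0.608

|Γ| = (S − 1)/(S + 1) = (4.1 − 1)/(4.1 + 1) = 3.1/5.1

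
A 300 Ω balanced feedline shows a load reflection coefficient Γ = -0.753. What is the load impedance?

Z_L = Z_0·(1 + Γ)/(1 − Γ) = 300·(0.247)/(1.75)

Z_L ≈ 42.3 Ω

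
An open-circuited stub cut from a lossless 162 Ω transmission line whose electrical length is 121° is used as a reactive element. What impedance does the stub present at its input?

Z_in ≈ +j97.3 Ω

tan(βl) = -1.66
For an open-circuited stub, Z_in = −jZ_0·cot(βl) = −jZ_0/tan(βl)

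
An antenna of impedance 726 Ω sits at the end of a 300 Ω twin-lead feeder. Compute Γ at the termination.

Γ = (Z_L − Z_0)/(Z_L + Z_0) = (726 − 300)/(726 + 300) = 426/1026

Γ = 0.415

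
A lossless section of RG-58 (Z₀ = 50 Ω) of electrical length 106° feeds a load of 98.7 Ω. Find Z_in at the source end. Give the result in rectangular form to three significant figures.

Z_in ≈ 26.8 + j10.4 Ω

tan(βl) = tan(106°) = -3.49
Z_in = Z_0·(Z_L + jZ_0·tanβl)/(Z_0 + jZ_L·tanβl)
     = 50·(98.7 − j174)/(50 − j344)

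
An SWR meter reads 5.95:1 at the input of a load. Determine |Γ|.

|Γ| ≈ 0.712

|Γ| = (S − 1)/(S + 1) = (5.95 − 1)/(5.95 + 1) = 4.95/6.95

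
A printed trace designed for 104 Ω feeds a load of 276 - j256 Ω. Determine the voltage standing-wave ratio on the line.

VSWR ≈ 5.12

Γ = (Z_L − Z_0)/(Z_L + Z_0) = (172 − j256)/(380 − j256)
|Γ| = 308/458 = 0.673
VSWR = (1 + |Γ|)/(1 − |Γ|) = 1.67/0.327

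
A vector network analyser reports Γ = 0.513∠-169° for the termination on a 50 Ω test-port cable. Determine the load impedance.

Z_L = Z_0·(1 + Γ)/(1 − Γ) = 50·(0.496 − j0.0979)/(1.5 + j0.0979)

Z_L ≈ 16.2 − j4.31 Ω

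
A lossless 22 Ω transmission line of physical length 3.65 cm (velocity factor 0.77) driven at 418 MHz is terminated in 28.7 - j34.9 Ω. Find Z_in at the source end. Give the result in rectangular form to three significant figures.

λ = v/f = 0.77·c / 418 MHz = 0.553 m
βl = 2π·l/λ = 2π × 0.066 = 23.8°
tan(βl) = tan(23.8°) = 0.441
Z_in = Z_0·(Z_L + jZ_0·tanβl)/(Z_0 + jZ_L·tanβl)
     = 22·(28.7 − j25.2)/(37.4 + j12.6)

Z_in ≈ 10.7 − j18.4 Ω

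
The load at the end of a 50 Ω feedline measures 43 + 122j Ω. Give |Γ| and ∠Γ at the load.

Γ ≈ 0.797 ∠ 40.6°

Γ = (Z_L − Z_0)/(Z_L + Z_0) = (-7 + j122)/(93 + j122)
|Γ| = 122/153 = 0.797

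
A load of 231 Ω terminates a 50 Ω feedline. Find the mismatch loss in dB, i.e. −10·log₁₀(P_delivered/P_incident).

mismatch loss ≈ 2.33 dB

Γ = (231 − 50)/(231 + 50) = 0.644
|Γ|² = 0.415, so P_del/P_inc = 1 − |Γ|² = 0.585
ML = −10·log₁₀(1 − |Γ|²)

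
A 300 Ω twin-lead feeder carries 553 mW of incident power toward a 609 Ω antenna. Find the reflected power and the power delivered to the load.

P_reflected ≈ 63.9 mW; P_delivered ≈ 489 mW

Γ = (609 − 300)/(609 + 300) = 0.34
|Γ|² = 0.116
P_refl = |Γ|²·P_inc = 63.9 mW, P_del = (1 − |Γ|²)·P_inc = 489 mW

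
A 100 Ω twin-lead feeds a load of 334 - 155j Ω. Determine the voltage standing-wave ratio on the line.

VSWR ≈ 4.12

Γ = (Z_L − Z_0)/(Z_L + Z_0) = (234 − j155)/(434 − j155)
|Γ| = 281/461 = 0.609
VSWR = (1 + |Γ|)/(1 − |Γ|) = 1.61/0.391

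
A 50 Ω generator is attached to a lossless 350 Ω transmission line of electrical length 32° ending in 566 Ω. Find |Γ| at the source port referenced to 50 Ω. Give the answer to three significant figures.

tan(βl) = 0.625
Z_in = Z_0·(Z_L + jZ_0·tanβl)/(Z_0 + jZ_L·tanβl) = 389 − j175 Ω
Γ_s = (Z_in − Z_s)/(Z_in + Z_s) = (339 − j175)/(439 − j175), |Γ_s| = 0.807

|Γ| ≈ 0.807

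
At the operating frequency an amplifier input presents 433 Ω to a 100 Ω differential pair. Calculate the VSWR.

Γ = (433 − 100)/(433 + 100) = 0.625
VSWR = (1 + 0.625)/(1 − 0.625)

VSWR ≈ 4.33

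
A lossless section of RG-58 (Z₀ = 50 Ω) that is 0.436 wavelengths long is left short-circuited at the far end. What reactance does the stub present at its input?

X_in ≈ -21.3 Ω (capacitive)

βl = 2π × 0.436 = 157°
tan(βl) = -0.425
For a short-circuited stub, Z_in = jZ_0·tan(βl)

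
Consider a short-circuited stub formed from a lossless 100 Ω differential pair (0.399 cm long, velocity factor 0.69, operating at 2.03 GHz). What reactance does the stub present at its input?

λ = v/f = 0.69·c / 2.03 GHz = 0.102 m
βl = 2π·l/λ = 2π × 0.0391 = 14.1°
tan(βl) = 0.251
For a short-circuited stub, Z_in = jZ_0·tan(βl)

X_in ≈ 25.1 Ω (inductive)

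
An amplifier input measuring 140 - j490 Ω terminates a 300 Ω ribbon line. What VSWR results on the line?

Γ = (Z_L − Z_0)/(Z_L + Z_0) = (-160 − j490)/(440 − j490)
|Γ| = 515/659 = 0.783
VSWR = (1 + |Γ|)/(1 − |Γ|) = 1.78/0.217

VSWR ≈ 8.2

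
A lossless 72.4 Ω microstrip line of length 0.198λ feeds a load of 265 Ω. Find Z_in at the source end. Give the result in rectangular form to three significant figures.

Z_in ≈ 21.9 − j22.5 Ω

βl = 2π × 0.198 = 71.3°
tan(βl) = tan(71.3°) = 2.95
Z_in = Z_0·(Z_L + jZ_0·tanβl)/(Z_0 + jZ_L·tanβl)
     = 72.4·(265 + j214)/(72.4 + j782)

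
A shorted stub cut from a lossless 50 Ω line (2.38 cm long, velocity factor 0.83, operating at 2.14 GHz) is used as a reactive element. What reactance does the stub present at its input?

λ = v/f = 0.83·c / 2.14 GHz = 0.116 m
βl = 2π·l/λ = 2π × 0.205 = 73.6°
tan(βl) = 3.41
For a shorted stub, Z_in = jZ_0·tan(βl)

X_in ≈ 170 Ω (inductive)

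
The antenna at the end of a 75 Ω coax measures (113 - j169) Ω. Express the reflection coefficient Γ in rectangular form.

Γ ≈ 0.559 − j0.397

Γ = (Z_L − Z_0)/(Z_L + Z_0) = (38 − j169)/(188 − j169)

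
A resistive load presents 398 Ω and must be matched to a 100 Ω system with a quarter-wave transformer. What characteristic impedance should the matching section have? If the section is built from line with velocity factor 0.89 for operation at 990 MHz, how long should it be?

Z_qwt ≈ 199 Ω; length ≈ 6.74 cm

Z_qwt = √(Z_0·R_L) = √(100 × 398) = √39800
λ = 0.89·c/f = 0.27 m, so l = λ/4 = 0.0674 m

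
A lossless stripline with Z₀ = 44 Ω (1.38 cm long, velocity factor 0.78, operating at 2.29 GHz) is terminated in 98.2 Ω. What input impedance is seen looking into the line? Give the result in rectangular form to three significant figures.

Z_in ≈ 30.3 − j26.8 Ω

λ = v/f = 0.78·c / 2.29 GHz = 0.102 m
βl = 2π·l/λ = 2π × 0.135 = 48.6°
tan(βl) = tan(48.6°) = 1.14
Z_in = Z_0·(Z_L + jZ_0·tanβl)/(Z_0 + jZ_L·tanβl)
     = 44·(98.2 + j49.9)/(44 + j111)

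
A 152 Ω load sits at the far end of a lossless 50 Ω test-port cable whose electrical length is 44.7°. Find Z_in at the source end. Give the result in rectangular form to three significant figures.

Z_in ≈ 29.9 − j40.6 Ω

tan(βl) = tan(44.7°) = 0.99
Z_in = Z_0·(Z_L + jZ_0·tanβl)/(Z_0 + jZ_L·tanβl)
     = 50·(152 + j49.5)/(50 + j150)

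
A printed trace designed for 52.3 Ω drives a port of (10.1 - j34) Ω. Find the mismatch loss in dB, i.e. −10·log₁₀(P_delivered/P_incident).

mismatch loss ≈ 3.78 dB

Γ = (-42.2 − j34)/(62.4 − j34), |Γ| = 0.763
|Γ|² = 0.582, so P_del/P_inc = 1 − |Γ|² = 0.418
ML = −10·log₁₀(1 − |Γ|²)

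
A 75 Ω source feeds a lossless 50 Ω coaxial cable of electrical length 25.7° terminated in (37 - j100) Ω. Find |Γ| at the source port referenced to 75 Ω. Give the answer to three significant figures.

|Γ| ≈ 0.79

tan(βl) = 0.481
Z_in = Z_0·(Z_L + jZ_0·tanβl)/(Z_0 + jZ_L·tanβl) = 11.5 − j40.8 Ω
Γ_s = (Z_in − Z_s)/(Z_in + Z_s) = (-63.5 − j40.8)/(86.5 − j40.8), |Γ_s| = 0.79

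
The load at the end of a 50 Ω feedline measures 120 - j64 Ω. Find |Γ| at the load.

|Γ| ≈ 0.522

Γ = (Z_L − Z_0)/(Z_L + Z_0) = (70 − j64)/(170 − j64)
|Γ| = 94.8/182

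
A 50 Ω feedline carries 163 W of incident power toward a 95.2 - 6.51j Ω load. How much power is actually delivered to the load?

P_delivered ≈ 147 W

|Γ| = |(45.2 − j6.51)/(145.2 − j6.51)| = 0.314
|Γ|² = 0.0987
P_refl = |Γ|²·P_inc = 16.1 W, P_del = (1 − |Γ|²)·P_inc = 147 W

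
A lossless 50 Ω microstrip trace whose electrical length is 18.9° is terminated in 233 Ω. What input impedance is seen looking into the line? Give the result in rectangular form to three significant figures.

Z_in ≈ 73.4 − j100 Ω

tan(βl) = tan(18.9°) = 0.342
Z_in = Z_0·(Z_L + jZ_0·tanβl)/(Z_0 + jZ_L·tanβl)
     = 50·(233 + j17.1)/(50 + j79.8)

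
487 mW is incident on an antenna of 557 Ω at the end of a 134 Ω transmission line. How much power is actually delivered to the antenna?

P_delivered ≈ 305 mW

Γ = (557 − 134)/(557 + 134) = 0.612
|Γ|² = 0.375
P_refl = |Γ|²·P_inc = 182 mW, P_del = (1 − |Γ|²)·P_inc = 305 mW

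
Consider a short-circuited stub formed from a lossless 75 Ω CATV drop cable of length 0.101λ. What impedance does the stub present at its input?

βl = 2π × 0.101 = 36.4°
tan(βl) = 0.736
For a short-circuited stub, Z_in = jZ_0·tan(βl)

Z_in ≈ +j55.2 Ω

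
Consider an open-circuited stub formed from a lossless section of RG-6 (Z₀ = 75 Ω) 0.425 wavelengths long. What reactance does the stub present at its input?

βl = 2π × 0.425 = 153°
tan(βl) = -0.51
For an open-circuited stub, Z_in = −jZ_0·cot(βl) = −jZ_0/tan(βl)

X_in ≈ 147 Ω (inductive)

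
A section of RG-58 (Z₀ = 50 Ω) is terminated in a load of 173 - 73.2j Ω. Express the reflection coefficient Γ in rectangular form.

Γ = (Z_L − Z_0)/(Z_L + Z_0) = (123 − j73.2)/(223 − j73.2)

Γ ≈ 0.595 − j0.133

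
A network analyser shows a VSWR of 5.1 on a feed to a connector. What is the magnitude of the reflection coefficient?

|Γ| ≈ 0.672

|Γ| = (S − 1)/(S + 1) = (5.1 − 1)/(5.1 + 1) = 4.1/6.1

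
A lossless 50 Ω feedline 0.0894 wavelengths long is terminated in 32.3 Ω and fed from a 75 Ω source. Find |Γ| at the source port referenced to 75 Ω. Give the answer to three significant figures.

|Γ| ≈ 0.345

βl = 2π × 0.0894 = 32.2°
tan(βl) = 0.629
Z_in = Z_0·(Z_L + jZ_0·tanβl)/(Z_0 + jZ_L·tanβl) = 38.7 + j15.7 Ω
Γ_s = (Z_in − Z_s)/(Z_in + Z_s) = (-36.3 + j15.7)/(114 + j15.7), |Γ_s| = 0.345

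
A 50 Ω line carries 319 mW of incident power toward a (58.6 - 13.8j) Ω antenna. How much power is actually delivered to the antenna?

P_delivered ≈ 312 mW

|Γ| = |(8.6 − j13.8)/(108.6 − j13.8)| = 0.149
|Γ|² = 0.0221
P_refl = |Γ|²·P_inc = 7.04 mW, P_del = (1 − |Γ|²)·P_inc = 312 mW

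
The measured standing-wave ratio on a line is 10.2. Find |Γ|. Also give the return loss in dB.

|Γ| = (S − 1)/(S + 1) = (10.2 − 1)/(10.2 + 1) = 9.2/11.2
RL = −20·log₁₀|Γ| = −20·log₁₀(0.821)

|Γ| ≈ 0.821; return loss ≈ 1.71 dB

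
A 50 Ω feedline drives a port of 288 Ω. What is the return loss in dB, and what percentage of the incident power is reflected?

Γ = (288 − 50)/(288 + 50) = 0.704
RL = −20·log₁₀(0.704) = 3.05 dB
P_refl/P_inc = |Γ|² = 0.496

RL ≈ 3.05 dB; 49.6% of incident power reflected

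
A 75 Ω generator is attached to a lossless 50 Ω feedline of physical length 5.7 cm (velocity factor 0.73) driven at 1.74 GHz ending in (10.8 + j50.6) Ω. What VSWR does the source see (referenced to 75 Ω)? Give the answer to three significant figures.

λ = v/f = 0.73·c / 1.74 GHz = 0.126 m
βl = 2π·l/λ = 2π × 0.453 = 163°
tan(βl) = -0.305
Z_in = Z_0·(Z_L + jZ_0·tanβl)/(Z_0 + jZ_L·tanβl) = 6.88 + j27.4 Ω
Γ_s = (Z_in − Z_s)/(Z_in + Z_s) = (-68.1 + j27.4)/(81.9 + j27.4), |Γ_s| = 0.85
VSWR = (1 + |Γ_s|)/(1 − |Γ_s|)

VSWR ≈ 12.4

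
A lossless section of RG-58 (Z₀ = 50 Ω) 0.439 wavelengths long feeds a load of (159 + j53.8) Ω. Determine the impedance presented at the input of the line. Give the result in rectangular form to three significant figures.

Z_in ≈ 50 + j68.1 Ω

βl = 2π × 0.439 = 158°
tan(βl) = tan(158°) = -0.403
Z_in = Z_0·(Z_L + jZ_0·tanβl)/(Z_0 + jZ_L·tanβl)
     = 50·(159 + j33.6)/(71.7 − j64.1)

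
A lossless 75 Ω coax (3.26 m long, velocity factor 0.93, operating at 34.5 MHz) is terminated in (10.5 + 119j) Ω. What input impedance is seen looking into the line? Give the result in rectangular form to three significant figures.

Z_in ≈ 3.51 + j31.8 Ω

λ = v/f = 0.93·c / 34.5 MHz = 8.09 m
βl = 2π·l/λ = 2π × 0.403 = 145°
tan(βl) = tan(145°) = -0.697
Z_in = Z_0·(Z_L + jZ_0·tanβl)/(Z_0 + jZ_L·tanβl)
     = 75·(10.5 + j66.7)/(158 − j7.32)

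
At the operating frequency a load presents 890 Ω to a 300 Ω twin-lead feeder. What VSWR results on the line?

Γ = (890 − 300)/(890 + 300) = 0.496
VSWR = (1 + 0.496)/(1 − 0.496)

VSWR ≈ 2.97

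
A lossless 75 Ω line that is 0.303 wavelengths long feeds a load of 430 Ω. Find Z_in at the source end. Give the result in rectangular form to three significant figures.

βl = 2π × 0.303 = 109°
tan(βl) = tan(109°) = -2.89
Z_in = Z_0·(Z_L + jZ_0·tanβl)/(Z_0 + jZ_L·tanβl)
     = 75·(430 − j217)/(75 − j1240)

Z_in ≈ 14.6 + j25.1 Ω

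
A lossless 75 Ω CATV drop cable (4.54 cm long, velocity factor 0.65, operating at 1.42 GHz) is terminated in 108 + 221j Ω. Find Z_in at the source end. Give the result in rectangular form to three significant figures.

λ = v/f = 0.65·c / 1.42 GHz = 0.137 m
βl = 2π·l/λ = 2π × 0.331 = 119°
tan(βl) = tan(119°) = -1.8
Z_in = Z_0·(Z_L + jZ_0·tanβl)/(Z_0 + jZ_L·tanβl)
     = 75·(108 + j85.8)/(473 − j195)

Z_in ≈ 9.85 + j17.6 Ω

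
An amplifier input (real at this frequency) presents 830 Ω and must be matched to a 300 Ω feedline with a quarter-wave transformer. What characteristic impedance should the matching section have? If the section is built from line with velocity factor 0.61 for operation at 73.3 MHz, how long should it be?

Z_qwt = √(Z_0·R_L) = √(300 × 830) = √249000
λ = 0.61·c/f = 2.5 m, so l = λ/4 = 0.624 m

Z_qwt ≈ 499 Ω; length ≈ 62.4 cm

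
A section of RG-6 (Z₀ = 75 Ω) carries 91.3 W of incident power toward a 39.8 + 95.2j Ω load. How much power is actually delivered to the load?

|Γ| = |(-35.2 + j95.2)/(114.8 + j95.2)| = 0.681
|Γ|² = 0.463
P_refl = |Γ|²·P_inc = 42.3 W, P_del = (1 − |Γ|²)·P_inc = 49 W

P_delivered ≈ 49 W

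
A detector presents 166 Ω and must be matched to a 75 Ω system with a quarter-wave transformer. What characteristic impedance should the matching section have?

Z_qwt = √(Z_0·R_L) = √(75 × 166) = √12450

Z_qwt ≈ 112 Ω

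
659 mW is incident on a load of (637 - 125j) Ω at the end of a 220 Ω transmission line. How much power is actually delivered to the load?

P_delivered ≈ 492 mW

|Γ| = |(417 − j125)/(857 − j125)| = 0.503
|Γ|² = 0.253
P_refl = |Γ|²·P_inc = 167 mW, P_del = (1 − |Γ|²)·P_inc = 492 mW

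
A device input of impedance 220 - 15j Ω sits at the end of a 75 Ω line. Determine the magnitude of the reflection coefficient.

Γ = (Z_L − Z_0)/(Z_L + Z_0) = (145 − j15)/(295 − j15)
|Γ| = 146/295

|Γ| ≈ 0.494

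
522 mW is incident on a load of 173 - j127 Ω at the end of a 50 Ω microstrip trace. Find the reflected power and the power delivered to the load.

P_reflected ≈ 248 mW; P_delivered ≈ 274 mW

|Γ| = |(123 − j127)/(223 − j127)| = 0.689
|Γ|² = 0.475
P_refl = |Γ|²·P_inc = 248 mW, P_del = (1 − |Γ|²)·P_inc = 274 mW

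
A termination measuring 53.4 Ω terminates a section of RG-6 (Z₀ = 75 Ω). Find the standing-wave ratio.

Γ = (53.4 − 75)/(53.4 + 75) = -0.168
VSWR = (1 + 0.168)/(1 − 0.168)

VSWR ≈ 1.4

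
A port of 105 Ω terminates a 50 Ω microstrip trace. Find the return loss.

RL ≈ 9 dB

Γ = (105 − 50)/(105 + 50) = 0.355
RL = −20·log₁₀|Γ| = −20·log₁₀(0.355)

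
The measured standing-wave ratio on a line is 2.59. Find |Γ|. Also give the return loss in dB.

|Γ| ≈ 0.443; return loss ≈ 7.07 dB

|Γ| = (S − 1)/(S + 1) = (2.59 − 1)/(2.59 + 1) = 1.59/3.59
RL = −20·log₁₀|Γ| = −20·log₁₀(0.443)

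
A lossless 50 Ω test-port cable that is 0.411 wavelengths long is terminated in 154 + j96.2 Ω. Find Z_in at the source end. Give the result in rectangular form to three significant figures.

Z_in ≈ 25 + j51.3 Ω

βl = 2π × 0.411 = 148°
tan(βl) = tan(148°) = -0.626
Z_in = Z_0·(Z_L + jZ_0·tanβl)/(Z_0 + jZ_L·tanβl)
     = 50·(154 + j64.9)/(110 − j96.4)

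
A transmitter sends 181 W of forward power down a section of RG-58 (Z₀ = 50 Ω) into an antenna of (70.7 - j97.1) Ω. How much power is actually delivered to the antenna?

|Γ| = |(20.7 − j97.1)/(120.7 − j97.1)| = 0.641
|Γ|² = 0.411
P_refl = |Γ|²·P_inc = 74.3 W, P_del = (1 − |Γ|²)·P_inc = 107 W

P_delivered ≈ 107 W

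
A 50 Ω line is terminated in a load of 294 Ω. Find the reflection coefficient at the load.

Γ = (Z_L − Z_0)/(Z_L + Z_0) = (294 − 50)/(294 + 50) = 244/344

Γ = 0.709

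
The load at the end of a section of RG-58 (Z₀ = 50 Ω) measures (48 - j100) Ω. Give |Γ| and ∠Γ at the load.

Γ ≈ 0.714 ∠ -45.6°

Γ = (Z_L − Z_0)/(Z_L + Z_0) = (-2 − j100)/(98 − j100)
|Γ| = 100/140 = 0.714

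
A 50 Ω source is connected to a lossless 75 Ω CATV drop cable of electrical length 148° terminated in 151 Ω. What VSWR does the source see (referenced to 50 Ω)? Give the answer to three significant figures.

VSWR ≈ 2.61

tan(βl) = -0.625
Z_in = Z_0·(Z_L + jZ_0·tanβl)/(Z_0 + jZ_L·tanβl) = 81.3 + j55.4 Ω
Γ_s = (Z_in − Z_s)/(Z_in + Z_s) = (31.3 + j55.4)/(131 + j55.4), |Γ_s| = 0.447
VSWR = (1 + |Γ_s|)/(1 − |Γ_s|)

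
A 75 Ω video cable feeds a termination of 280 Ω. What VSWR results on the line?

VSWR ≈ 3.73

Γ = (280 − 75)/(280 + 75) = 0.577
VSWR = (1 + 0.577)/(1 − 0.577)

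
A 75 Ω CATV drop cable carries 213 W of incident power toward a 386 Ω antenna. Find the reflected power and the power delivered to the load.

Γ = (386 − 75)/(386 + 75) = 0.675
|Γ|² = 0.455
P_refl = |Γ|²·P_inc = 96.9 W, P_del = (1 − |Γ|²)·P_inc = 116 W

P_reflected ≈ 96.9 W; P_delivered ≈ 116 W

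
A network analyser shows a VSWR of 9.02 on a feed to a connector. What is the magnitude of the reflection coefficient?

|Γ| = (S − 1)/(S + 1) = (9.02 − 1)/(9.02 + 1) = 8.02/10

|Γ| ≈ 0.8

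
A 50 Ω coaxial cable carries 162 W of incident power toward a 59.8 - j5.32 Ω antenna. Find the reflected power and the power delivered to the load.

|Γ| = |(9.8 − j5.32)/(109.8 − j5.32)| = 0.101
|Γ|² = 0.0103
P_refl = |Γ|²·P_inc = 1.67 W, P_del = (1 − |Γ|²)·P_inc = 160 W

P_reflected ≈ 1.67 W; P_delivered ≈ 160 W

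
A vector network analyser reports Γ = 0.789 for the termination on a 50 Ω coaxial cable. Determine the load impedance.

Z_L = Z_0·(1 + Γ)/(1 − Γ) = 50·(1.79)/(0.211)

Z_L ≈ 424 Ω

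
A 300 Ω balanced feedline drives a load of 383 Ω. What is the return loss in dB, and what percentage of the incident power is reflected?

Γ = (383 − 300)/(383 + 300) = 0.122
RL = −20·log₁₀(0.122) = 18.3 dB
P_refl/P_inc = |Γ|² = 0.0148

RL ≈ 18.3 dB; 1.48% of incident power reflected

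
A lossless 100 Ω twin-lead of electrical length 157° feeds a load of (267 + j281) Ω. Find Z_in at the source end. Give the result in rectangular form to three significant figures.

tan(βl) = tan(157°) = -0.424
Z_in = Z_0·(Z_L + jZ_0·tanβl)/(Z_0 + jZ_L·tanβl)
     = 100·(267 + j239)/(219 − j113)

Z_in ≈ 51.7 + j136 Ω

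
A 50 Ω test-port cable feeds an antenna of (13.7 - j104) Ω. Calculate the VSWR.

Γ = (Z_L − Z_0)/(Z_L + Z_0) = (-36.3 − j104)/(63.7 − j104)
|Γ| = 110/122 = 0.903
VSWR = (1 + |Γ|)/(1 − |Γ|) = 1.9/0.0968

VSWR ≈ 19.7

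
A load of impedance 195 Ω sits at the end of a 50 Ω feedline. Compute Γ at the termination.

Γ = 0.592

Γ = (Z_L − Z_0)/(Z_L + Z_0) = (195 − 50)/(195 + 50) = 145/245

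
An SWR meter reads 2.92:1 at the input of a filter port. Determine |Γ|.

|Γ| ≈ 0.49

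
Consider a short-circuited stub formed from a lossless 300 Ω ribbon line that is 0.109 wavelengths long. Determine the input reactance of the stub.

βl = 2π × 0.109 = 39.2°
tan(βl) = 0.817
For a short-circuited stub, Z_in = jZ_0·tan(βl)

X_in ≈ 245 Ω (inductive)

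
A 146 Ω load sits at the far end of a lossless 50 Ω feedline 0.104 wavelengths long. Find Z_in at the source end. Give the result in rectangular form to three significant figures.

Z_in ≈ 38.6 − j48 Ω

βl = 2π × 0.104 = 37.4°
tan(βl) = tan(37.4°) = 0.766
Z_in = Z_0·(Z_L + jZ_0·tanβl)/(Z_0 + jZ_L·tanβl)
     = 50·(146 + j38.3)/(50 + j112)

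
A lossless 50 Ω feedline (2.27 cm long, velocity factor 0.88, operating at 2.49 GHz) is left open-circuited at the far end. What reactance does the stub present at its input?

λ = v/f = 0.88·c / 2.49 GHz = 0.106 m
βl = 2π·l/λ = 2π × 0.214 = 77.1°
tan(βl) = 4.36
For an open-circuited stub, Z_in = −jZ_0·cot(βl) = −jZ_0/tan(βl)

X_in ≈ -11.5 Ω (capacitive)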